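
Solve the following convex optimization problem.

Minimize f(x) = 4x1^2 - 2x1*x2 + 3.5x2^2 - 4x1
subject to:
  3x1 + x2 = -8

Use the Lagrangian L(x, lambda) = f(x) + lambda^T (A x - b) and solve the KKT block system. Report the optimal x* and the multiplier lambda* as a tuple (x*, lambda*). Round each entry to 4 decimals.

Form the Lagrangian:
  L(x, lambda) = (1/2) x^T Q x + c^T x + lambda^T (A x - b)
Stationarity (grad_x L = 0): Q x + c + A^T lambda = 0.
Primal feasibility: A x = b.

This gives the KKT block system:
  [ Q   A^T ] [ x     ]   [-c ]
  [ A    0  ] [ lambda ] = [ b ]

Solving the linear system:
  x*      = (-2.1687, -1.494)
  lambda* = (6.1205)
  f(x*)   = 28.8193

x* = (-2.1687, -1.494), lambda* = (6.1205)


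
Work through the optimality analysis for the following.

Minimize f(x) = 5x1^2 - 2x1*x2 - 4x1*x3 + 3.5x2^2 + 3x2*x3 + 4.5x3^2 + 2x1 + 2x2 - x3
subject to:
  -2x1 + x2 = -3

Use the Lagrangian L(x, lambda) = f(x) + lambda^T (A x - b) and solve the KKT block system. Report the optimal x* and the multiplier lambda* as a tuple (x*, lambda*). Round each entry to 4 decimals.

Form the Lagrangian:
  L(x, lambda) = (1/2) x^T Q x + c^T x + lambda^T (A x - b)
Stationarity (grad_x L = 0): Q x + c + A^T lambda = 0.
Primal feasibility: A x = b.

This gives the KKT block system:
  [ Q   A^T ] [ x     ]   [-c ]
  [ A    0  ] [ lambda ] = [ b ]

Solving the linear system:
  x*      = (0.9398, -1.1203, 0.9023)
  lambda* = (5.015)
  f(x*)   = 6.891

x* = (0.9398, -1.1203, 0.9023), lambda* = (5.015)


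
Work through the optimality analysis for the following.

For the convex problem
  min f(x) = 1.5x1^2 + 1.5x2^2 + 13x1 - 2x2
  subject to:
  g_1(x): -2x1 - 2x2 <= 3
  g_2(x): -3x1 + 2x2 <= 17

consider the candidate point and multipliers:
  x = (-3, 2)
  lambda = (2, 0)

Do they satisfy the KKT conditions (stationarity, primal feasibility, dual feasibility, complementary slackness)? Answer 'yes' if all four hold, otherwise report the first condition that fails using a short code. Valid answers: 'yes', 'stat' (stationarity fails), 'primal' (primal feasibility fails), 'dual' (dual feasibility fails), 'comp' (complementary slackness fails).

Gradient of f: grad f(x) = Q x + c = (4, 4)
Constraint values g_i(x) = a_i^T x - b_i:
  g_1((-3, 2)) = -1
  g_2((-3, 2)) = -4
Stationarity residual: grad f(x) + sum_i lambda_i a_i = (0, 0)
  -> stationarity OK
Primal feasibility (all g_i <= 0): OK
Dual feasibility (all lambda_i >= 0): OK
Complementary slackness (lambda_i * g_i(x) = 0 for all i): FAILS

Verdict: the first failing condition is complementary_slackness -> comp.

comp


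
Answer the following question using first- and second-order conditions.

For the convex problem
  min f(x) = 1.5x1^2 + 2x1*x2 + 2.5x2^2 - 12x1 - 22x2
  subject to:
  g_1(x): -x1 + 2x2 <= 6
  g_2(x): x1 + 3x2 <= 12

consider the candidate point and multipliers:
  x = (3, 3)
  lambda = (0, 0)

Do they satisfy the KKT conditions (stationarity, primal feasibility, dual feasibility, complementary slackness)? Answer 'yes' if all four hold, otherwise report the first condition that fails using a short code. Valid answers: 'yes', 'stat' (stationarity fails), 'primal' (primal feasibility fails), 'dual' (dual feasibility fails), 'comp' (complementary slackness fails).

Gradient of f: grad f(x) = Q x + c = (3, -1)
Constraint values g_i(x) = a_i^T x - b_i:
  g_1((3, 3)) = -3
  g_2((3, 3)) = 0
Stationarity residual: grad f(x) + sum_i lambda_i a_i = (3, -1)
  -> stationarity FAILS
Primal feasibility (all g_i <= 0): OK
Dual feasibility (all lambda_i >= 0): OK
Complementary slackness (lambda_i * g_i(x) = 0 for all i): OK

Verdict: the first failing condition is stationarity -> stat.

stat


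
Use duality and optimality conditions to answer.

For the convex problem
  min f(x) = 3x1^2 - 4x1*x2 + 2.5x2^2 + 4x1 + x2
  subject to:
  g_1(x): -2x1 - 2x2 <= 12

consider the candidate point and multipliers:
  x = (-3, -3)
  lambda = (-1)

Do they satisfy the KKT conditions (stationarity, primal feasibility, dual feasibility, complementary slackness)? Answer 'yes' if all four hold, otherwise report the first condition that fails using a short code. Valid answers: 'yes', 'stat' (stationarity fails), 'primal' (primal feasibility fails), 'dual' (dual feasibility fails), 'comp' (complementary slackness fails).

Gradient of f: grad f(x) = Q x + c = (-2, -2)
Constraint values g_i(x) = a_i^T x - b_i:
  g_1((-3, -3)) = 0
Stationarity residual: grad f(x) + sum_i lambda_i a_i = (0, 0)
  -> stationarity OK
Primal feasibility (all g_i <= 0): OK
Dual feasibility (all lambda_i >= 0): FAILS
Complementary slackness (lambda_i * g_i(x) = 0 for all i): OK

Verdict: the first failing condition is dual_feasibility -> dual.

dual


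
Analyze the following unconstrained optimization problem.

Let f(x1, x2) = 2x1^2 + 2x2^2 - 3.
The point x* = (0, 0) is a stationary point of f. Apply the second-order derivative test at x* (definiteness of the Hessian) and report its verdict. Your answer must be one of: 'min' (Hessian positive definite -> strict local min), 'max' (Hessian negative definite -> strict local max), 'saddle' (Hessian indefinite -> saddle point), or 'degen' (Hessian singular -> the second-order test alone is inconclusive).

Compute the Hessian H = grad^2 f:
  H = [[4, 0], [0, 4]]
Verify stationarity: grad f(x*) = H x* + g = (0, 0).
Eigenvalues of H: 4, 4.
Both eigenvalues > 0, so H is positive definite -> x* is a strict local min.

min


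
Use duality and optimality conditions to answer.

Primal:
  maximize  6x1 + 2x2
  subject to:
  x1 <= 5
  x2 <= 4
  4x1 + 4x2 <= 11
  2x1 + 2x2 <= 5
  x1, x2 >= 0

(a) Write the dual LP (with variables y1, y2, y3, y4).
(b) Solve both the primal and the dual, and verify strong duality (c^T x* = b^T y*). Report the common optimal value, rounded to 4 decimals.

The standard primal-dual pair for 'max c^T x s.t. A x <= b, x >= 0' is:
  Dual:  min b^T y  s.t.  A^T y >= c,  y >= 0.

So the dual LP is:
  minimize  5y1 + 4y2 + 11y3 + 5y4
  subject to:
    y1 + 4y3 + 2y4 >= 6
    y2 + 4y3 + 2y4 >= 2
    y1, y2, y3, y4 >= 0

Solving the primal: x* = (2.5, 0).
  primal value c^T x* = 15.
Solving the dual: y* = (0, 0, 0, 3).
  dual value b^T y* = 15.
Strong duality: c^T x* = b^T y*. Confirmed.

15


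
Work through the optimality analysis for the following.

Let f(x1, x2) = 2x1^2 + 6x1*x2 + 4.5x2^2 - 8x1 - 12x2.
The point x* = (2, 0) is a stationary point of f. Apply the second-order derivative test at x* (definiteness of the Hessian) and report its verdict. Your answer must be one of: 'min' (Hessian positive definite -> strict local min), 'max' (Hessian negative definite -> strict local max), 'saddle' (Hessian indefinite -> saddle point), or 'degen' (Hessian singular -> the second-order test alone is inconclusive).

Compute the Hessian H = grad^2 f:
  H = [[4, 6], [6, 9]]
Verify stationarity: grad f(x*) = H x* + g = (0, 0).
Eigenvalues of H: 0, 13.
H has a zero eigenvalue (singular; positive semidefinite but not definite), so H is neither positive definite, negative definite, nor indefinite. The second-order test alone is inconclusive -> degen.
(Indeed, f is constant along the null direction of H through x*, so x* is not a strict local extremum.)

degen


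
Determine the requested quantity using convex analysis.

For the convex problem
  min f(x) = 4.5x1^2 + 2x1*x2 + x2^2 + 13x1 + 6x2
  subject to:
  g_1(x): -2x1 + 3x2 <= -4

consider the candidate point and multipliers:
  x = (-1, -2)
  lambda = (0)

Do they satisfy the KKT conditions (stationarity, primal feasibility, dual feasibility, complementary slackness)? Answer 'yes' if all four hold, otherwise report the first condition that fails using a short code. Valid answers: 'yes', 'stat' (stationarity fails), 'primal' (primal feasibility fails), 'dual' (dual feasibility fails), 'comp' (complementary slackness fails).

Gradient of f: grad f(x) = Q x + c = (0, 0)
Constraint values g_i(x) = a_i^T x - b_i:
  g_1((-1, -2)) = 0
Stationarity residual: grad f(x) + sum_i lambda_i a_i = (0, 0)
  -> stationarity OK
Primal feasibility (all g_i <= 0): OK
Dual feasibility (all lambda_i >= 0): OK
Complementary slackness (lambda_i * g_i(x) = 0 for all i): OK

Verdict: yes, KKT holds.

yes


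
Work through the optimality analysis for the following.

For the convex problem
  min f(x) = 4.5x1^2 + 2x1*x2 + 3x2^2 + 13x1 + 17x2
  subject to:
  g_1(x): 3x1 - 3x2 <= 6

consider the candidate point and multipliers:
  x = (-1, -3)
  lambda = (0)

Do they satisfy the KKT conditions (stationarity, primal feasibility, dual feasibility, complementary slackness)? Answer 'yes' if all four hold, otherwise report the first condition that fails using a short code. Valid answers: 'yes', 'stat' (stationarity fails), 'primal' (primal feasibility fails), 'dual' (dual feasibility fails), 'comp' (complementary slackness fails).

Gradient of f: grad f(x) = Q x + c = (-2, -3)
Constraint values g_i(x) = a_i^T x - b_i:
  g_1((-1, -3)) = 0
Stationarity residual: grad f(x) + sum_i lambda_i a_i = (-2, -3)
  -> stationarity FAILS
Primal feasibility (all g_i <= 0): OK
Dual feasibility (all lambda_i >= 0): OK
Complementary slackness (lambda_i * g_i(x) = 0 for all i): OK

Verdict: the first failing condition is stationarity -> stat.

stat


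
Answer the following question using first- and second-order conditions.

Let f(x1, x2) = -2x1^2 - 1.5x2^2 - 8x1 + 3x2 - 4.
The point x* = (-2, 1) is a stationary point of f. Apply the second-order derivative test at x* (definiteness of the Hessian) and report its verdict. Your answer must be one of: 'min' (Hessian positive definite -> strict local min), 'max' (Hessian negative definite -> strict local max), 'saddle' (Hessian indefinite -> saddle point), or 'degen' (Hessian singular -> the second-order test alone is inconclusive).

Compute the Hessian H = grad^2 f:
  H = [[-4, 0], [0, -3]]
Verify stationarity: grad f(x*) = H x* + g = (0, 0).
Eigenvalues of H: -4, -3.
Both eigenvalues < 0, so H is negative definite -> x* is a strict local max.

max


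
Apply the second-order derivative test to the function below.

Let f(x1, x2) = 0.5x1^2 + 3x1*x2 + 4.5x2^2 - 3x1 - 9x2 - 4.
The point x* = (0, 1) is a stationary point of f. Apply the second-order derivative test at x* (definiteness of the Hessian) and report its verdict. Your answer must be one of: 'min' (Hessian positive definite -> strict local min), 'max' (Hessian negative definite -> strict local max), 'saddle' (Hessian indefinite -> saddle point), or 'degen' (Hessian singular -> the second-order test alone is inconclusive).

Compute the Hessian H = grad^2 f:
  H = [[1, 3], [3, 9]]
Verify stationarity: grad f(x*) = H x* + g = (0, 0).
Eigenvalues of H: 0, 10.
H has a zero eigenvalue (singular; positive semidefinite but not definite), so H is neither positive definite, negative definite, nor indefinite. The second-order test alone is inconclusive -> degen.
(Indeed, f is constant along the null direction of H through x*, so x* is not a strict local extremum.)

degen


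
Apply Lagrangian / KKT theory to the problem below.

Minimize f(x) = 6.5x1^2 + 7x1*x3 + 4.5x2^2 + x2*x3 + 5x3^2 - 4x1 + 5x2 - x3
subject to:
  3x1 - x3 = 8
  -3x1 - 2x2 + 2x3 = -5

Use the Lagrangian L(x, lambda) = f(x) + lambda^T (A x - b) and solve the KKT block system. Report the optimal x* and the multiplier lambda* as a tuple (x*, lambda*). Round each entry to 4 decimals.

Form the Lagrangian:
  L(x, lambda) = (1/2) x^T Q x + c^T x + lambda^T (A x - b)
Stationarity (grad_x L = 0): Q x + c + A^T lambda = 0.
Primal feasibility: A x = b.

This gives the KKT block system:
  [ Q   A^T ] [ x     ]   [-c ]
  [ A    0  ] [ lambda ] = [ b ]

Solving the linear system:
  x*      = (2.2855, -2.0717, -1.1435)
  lambda* = (-13.297, -7.3945)
  f(x*)   = 25.523

x* = (2.2855, -2.0717, -1.1435), lambda* = (-13.297, -7.3945)


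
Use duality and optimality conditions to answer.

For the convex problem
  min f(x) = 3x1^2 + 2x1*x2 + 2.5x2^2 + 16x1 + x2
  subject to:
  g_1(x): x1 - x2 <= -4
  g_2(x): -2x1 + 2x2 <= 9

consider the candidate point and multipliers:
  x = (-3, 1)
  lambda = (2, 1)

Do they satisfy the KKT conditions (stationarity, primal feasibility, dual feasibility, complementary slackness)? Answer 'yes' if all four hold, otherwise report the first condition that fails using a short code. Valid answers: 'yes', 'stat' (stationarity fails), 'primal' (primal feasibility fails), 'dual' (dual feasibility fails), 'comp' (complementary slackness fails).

Gradient of f: grad f(x) = Q x + c = (0, 0)
Constraint values g_i(x) = a_i^T x - b_i:
  g_1((-3, 1)) = 0
  g_2((-3, 1)) = -1
Stationarity residual: grad f(x) + sum_i lambda_i a_i = (0, 0)
  -> stationarity OK
Primal feasibility (all g_i <= 0): OK
Dual feasibility (all lambda_i >= 0): OK
Complementary slackness (lambda_i * g_i(x) = 0 for all i): FAILS

Verdict: the first failing condition is complementary_slackness -> comp.

comp


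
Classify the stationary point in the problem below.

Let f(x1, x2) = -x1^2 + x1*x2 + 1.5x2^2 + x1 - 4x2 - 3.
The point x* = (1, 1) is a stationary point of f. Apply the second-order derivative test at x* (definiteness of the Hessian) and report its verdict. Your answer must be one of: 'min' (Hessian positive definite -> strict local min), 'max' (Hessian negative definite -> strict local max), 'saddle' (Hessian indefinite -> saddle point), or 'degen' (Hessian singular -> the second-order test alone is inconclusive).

Compute the Hessian H = grad^2 f:
  H = [[-2, 1], [1, 3]]
Verify stationarity: grad f(x*) = H x* + g = (0, 0).
Eigenvalues of H: -2.1926, 3.1926.
Eigenvalues have mixed signs, so H is indefinite -> x* is a saddle point.

saddle


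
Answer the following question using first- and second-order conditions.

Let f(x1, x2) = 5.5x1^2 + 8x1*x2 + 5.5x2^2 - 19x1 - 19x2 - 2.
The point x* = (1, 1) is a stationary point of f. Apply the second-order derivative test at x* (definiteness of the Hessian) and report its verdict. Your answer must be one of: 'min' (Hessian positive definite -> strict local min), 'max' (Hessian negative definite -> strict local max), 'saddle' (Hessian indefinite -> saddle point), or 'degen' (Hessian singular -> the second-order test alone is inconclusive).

Compute the Hessian H = grad^2 f:
  H = [[11, 8], [8, 11]]
Verify stationarity: grad f(x*) = H x* + g = (0, 0).
Eigenvalues of H: 3, 19.
Both eigenvalues > 0, so H is positive definite -> x* is a strict local min.

min


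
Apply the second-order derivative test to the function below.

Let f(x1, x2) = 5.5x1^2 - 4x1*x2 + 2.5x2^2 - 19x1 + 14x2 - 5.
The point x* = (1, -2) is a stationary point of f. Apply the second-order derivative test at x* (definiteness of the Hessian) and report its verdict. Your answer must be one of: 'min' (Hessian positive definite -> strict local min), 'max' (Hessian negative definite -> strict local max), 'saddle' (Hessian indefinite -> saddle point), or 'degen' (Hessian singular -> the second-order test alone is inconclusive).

Compute the Hessian H = grad^2 f:
  H = [[11, -4], [-4, 5]]
Verify stationarity: grad f(x*) = H x* + g = (0, 0).
Eigenvalues of H: 3, 13.
Both eigenvalues > 0, so H is positive definite -> x* is a strict local min.

min


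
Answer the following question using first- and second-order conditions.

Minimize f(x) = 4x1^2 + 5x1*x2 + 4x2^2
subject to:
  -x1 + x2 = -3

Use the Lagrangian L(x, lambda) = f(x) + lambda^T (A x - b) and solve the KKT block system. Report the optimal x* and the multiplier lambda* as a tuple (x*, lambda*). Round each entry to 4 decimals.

Form the Lagrangian:
  L(x, lambda) = (1/2) x^T Q x + c^T x + lambda^T (A x - b)
Stationarity (grad_x L = 0): Q x + c + A^T lambda = 0.
Primal feasibility: A x = b.

This gives the KKT block system:
  [ Q   A^T ] [ x     ]   [-c ]
  [ A    0  ] [ lambda ] = [ b ]

Solving the linear system:
  x*      = (1.5, -1.5)
  lambda* = (4.5)
  f(x*)   = 6.75

x* = (1.5, -1.5), lambda* = (4.5)


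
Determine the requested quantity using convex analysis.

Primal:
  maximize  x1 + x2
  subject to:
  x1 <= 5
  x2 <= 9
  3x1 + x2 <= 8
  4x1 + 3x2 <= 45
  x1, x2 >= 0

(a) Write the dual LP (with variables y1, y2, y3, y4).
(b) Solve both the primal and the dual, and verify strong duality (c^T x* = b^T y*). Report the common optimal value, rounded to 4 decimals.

The standard primal-dual pair for 'max c^T x s.t. A x <= b, x >= 0' is:
  Dual:  min b^T y  s.t.  A^T y >= c,  y >= 0.

So the dual LP is:
  minimize  5y1 + 9y2 + 8y3 + 45y4
  subject to:
    y1 + 3y3 + 4y4 >= 1
    y2 + y3 + 3y4 >= 1
    y1, y2, y3, y4 >= 0

Solving the primal: x* = (0, 8).
  primal value c^T x* = 8.
Solving the dual: y* = (0, 0, 1, 0).
  dual value b^T y* = 8.
Strong duality: c^T x* = b^T y*. Confirmed.

8


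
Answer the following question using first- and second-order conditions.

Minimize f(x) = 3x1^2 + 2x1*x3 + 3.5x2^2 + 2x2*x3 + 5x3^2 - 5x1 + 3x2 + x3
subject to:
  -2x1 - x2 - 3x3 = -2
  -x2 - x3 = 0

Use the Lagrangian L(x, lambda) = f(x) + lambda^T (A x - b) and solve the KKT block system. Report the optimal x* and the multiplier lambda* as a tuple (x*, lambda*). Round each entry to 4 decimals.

Form the Lagrangian:
  L(x, lambda) = (1/2) x^T Q x + c^T x + lambda^T (A x - b)
Stationarity (grad_x L = 0): Q x + c + A^T lambda = 0.
Primal feasibility: A x = b.

This gives the KKT block system:
  [ Q   A^T ] [ x     ]   [-c ]
  [ A    0  ] [ lambda ] = [ b ]

Solving the linear system:
  x*      = (0.9333, -0.0667, 0.0667)
  lambda* = (0.3667, 2.3)
  f(x*)   = -2.0333

x* = (0.9333, -0.0667, 0.0667), lambda* = (0.3667, 2.3)


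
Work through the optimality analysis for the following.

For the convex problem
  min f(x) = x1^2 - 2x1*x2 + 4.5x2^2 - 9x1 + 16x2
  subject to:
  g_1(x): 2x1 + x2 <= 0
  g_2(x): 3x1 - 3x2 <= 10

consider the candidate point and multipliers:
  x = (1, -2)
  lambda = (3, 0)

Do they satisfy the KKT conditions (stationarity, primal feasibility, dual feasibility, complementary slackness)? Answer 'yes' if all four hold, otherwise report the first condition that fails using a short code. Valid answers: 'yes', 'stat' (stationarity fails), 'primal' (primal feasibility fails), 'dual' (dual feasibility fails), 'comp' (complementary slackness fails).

Gradient of f: grad f(x) = Q x + c = (-3, -4)
Constraint values g_i(x) = a_i^T x - b_i:
  g_1((1, -2)) = 0
  g_2((1, -2)) = -1
Stationarity residual: grad f(x) + sum_i lambda_i a_i = (3, -1)
  -> stationarity FAILS
Primal feasibility (all g_i <= 0): OK
Dual feasibility (all lambda_i >= 0): OK
Complementary slackness (lambda_i * g_i(x) = 0 for all i): OK

Verdict: the first failing condition is stationarity -> stat.

stat


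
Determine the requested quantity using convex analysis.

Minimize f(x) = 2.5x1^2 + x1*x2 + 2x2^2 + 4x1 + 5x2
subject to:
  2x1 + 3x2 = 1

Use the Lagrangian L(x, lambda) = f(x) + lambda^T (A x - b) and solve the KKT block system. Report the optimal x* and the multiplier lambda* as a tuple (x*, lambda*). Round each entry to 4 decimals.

Form the Lagrangian:
  L(x, lambda) = (1/2) x^T Q x + c^T x + lambda^T (A x - b)
Stationarity (grad_x L = 0): Q x + c + A^T lambda = 0.
Primal feasibility: A x = b.

This gives the KKT block system:
  [ Q   A^T ] [ x     ]   [-c ]
  [ A    0  ] [ lambda ] = [ b ]

Solving the linear system:
  x*      = (-0.0204, 0.3469)
  lambda* = (-2.1224)
  f(x*)   = 1.8878

x* = (-0.0204, 0.3469), lambda* = (-2.1224)


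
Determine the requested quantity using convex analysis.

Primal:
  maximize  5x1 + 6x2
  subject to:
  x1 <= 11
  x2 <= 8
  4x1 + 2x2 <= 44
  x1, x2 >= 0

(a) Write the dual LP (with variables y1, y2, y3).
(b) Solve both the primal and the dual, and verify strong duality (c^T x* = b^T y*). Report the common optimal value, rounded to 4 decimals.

The standard primal-dual pair for 'max c^T x s.t. A x <= b, x >= 0' is:
  Dual:  min b^T y  s.t.  A^T y >= c,  y >= 0.

So the dual LP is:
  minimize  11y1 + 8y2 + 44y3
  subject to:
    y1 + 4y3 >= 5
    y2 + 2y3 >= 6
    y1, y2, y3 >= 0

Solving the primal: x* = (7, 8).
  primal value c^T x* = 83.
Solving the dual: y* = (0, 3.5, 1.25).
  dual value b^T y* = 83.
Strong duality: c^T x* = b^T y*. Confirmed.

83


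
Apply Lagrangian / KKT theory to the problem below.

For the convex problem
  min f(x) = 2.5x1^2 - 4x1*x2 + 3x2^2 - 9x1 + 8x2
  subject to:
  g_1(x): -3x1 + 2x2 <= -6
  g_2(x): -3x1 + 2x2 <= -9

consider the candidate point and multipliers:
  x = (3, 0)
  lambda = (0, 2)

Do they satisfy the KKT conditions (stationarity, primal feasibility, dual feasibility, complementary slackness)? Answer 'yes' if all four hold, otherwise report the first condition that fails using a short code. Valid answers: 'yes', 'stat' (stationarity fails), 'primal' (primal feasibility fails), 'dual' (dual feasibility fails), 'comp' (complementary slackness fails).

Gradient of f: grad f(x) = Q x + c = (6, -4)
Constraint values g_i(x) = a_i^T x - b_i:
  g_1((3, 0)) = -3
  g_2((3, 0)) = 0
Stationarity residual: grad f(x) + sum_i lambda_i a_i = (0, 0)
  -> stationarity OK
Primal feasibility (all g_i <= 0): OK
Dual feasibility (all lambda_i >= 0): OK
Complementary slackness (lambda_i * g_i(x) = 0 for all i): OK

Verdict: yes, KKT holds.

yes


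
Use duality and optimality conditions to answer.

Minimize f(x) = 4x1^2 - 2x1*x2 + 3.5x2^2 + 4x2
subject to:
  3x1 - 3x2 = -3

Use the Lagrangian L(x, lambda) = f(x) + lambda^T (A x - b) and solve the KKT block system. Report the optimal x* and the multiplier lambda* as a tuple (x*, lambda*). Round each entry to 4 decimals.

Form the Lagrangian:
  L(x, lambda) = (1/2) x^T Q x + c^T x + lambda^T (A x - b)
Stationarity (grad_x L = 0): Q x + c + A^T lambda = 0.
Primal feasibility: A x = b.

This gives the KKT block system:
  [ Q   A^T ] [ x     ]   [-c ]
  [ A    0  ] [ lambda ] = [ b ]

Solving the linear system:
  x*      = (-0.8182, 0.1818)
  lambda* = (2.303)
  f(x*)   = 3.8182

x* = (-0.8182, 0.1818), lambda* = (2.303)


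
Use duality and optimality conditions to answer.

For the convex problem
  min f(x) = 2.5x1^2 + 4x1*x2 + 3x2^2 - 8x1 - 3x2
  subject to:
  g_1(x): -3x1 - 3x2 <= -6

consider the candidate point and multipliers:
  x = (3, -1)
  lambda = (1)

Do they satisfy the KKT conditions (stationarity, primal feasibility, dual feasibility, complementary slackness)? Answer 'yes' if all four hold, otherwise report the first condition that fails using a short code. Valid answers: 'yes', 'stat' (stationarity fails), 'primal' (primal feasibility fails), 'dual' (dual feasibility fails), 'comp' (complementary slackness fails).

Gradient of f: grad f(x) = Q x + c = (3, 3)
Constraint values g_i(x) = a_i^T x - b_i:
  g_1((3, -1)) = 0
Stationarity residual: grad f(x) + sum_i lambda_i a_i = (0, 0)
  -> stationarity OK
Primal feasibility (all g_i <= 0): OK
Dual feasibility (all lambda_i >= 0): OK
Complementary slackness (lambda_i * g_i(x) = 0 for all i): OK

Verdict: yes, KKT holds.

yes


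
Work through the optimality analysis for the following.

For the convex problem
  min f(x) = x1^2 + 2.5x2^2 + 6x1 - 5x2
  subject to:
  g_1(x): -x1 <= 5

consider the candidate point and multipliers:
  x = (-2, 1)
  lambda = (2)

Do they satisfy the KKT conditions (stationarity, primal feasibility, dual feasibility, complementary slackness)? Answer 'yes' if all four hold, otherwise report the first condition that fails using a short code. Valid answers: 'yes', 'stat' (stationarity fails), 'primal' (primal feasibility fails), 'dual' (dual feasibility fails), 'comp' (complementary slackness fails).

Gradient of f: grad f(x) = Q x + c = (2, 0)
Constraint values g_i(x) = a_i^T x - b_i:
  g_1((-2, 1)) = -3
Stationarity residual: grad f(x) + sum_i lambda_i a_i = (0, 0)
  -> stationarity OK
Primal feasibility (all g_i <= 0): OK
Dual feasibility (all lambda_i >= 0): OK
Complementary slackness (lambda_i * g_i(x) = 0 for all i): FAILS

Verdict: the first failing condition is complementary_slackness -> comp.

comp


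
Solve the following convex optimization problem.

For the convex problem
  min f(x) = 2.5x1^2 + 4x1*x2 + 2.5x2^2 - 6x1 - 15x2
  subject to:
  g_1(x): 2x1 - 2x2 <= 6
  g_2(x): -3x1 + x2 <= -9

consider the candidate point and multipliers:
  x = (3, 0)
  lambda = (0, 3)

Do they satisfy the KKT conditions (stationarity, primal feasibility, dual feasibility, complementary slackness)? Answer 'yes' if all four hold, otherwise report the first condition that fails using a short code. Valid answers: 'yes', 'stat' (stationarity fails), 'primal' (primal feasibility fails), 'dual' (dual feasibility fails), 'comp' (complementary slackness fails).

Gradient of f: grad f(x) = Q x + c = (9, -3)
Constraint values g_i(x) = a_i^T x - b_i:
  g_1((3, 0)) = 0
  g_2((3, 0)) = 0
Stationarity residual: grad f(x) + sum_i lambda_i a_i = (0, 0)
  -> stationarity OK
Primal feasibility (all g_i <= 0): OK
Dual feasibility (all lambda_i >= 0): OK
Complementary slackness (lambda_i * g_i(x) = 0 for all i): OK

Verdict: yes, KKT holds.

yes


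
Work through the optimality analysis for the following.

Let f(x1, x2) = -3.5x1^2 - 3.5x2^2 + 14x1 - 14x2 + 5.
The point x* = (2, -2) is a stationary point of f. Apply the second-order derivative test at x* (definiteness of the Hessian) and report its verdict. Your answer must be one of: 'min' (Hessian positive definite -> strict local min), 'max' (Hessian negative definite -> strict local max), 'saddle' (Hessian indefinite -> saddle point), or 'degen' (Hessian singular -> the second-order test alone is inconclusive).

Compute the Hessian H = grad^2 f:
  H = [[-7, 0], [0, -7]]
Verify stationarity: grad f(x*) = H x* + g = (0, 0).
Eigenvalues of H: -7, -7.
Both eigenvalues < 0, so H is negative definite -> x* is a strict local max.

max


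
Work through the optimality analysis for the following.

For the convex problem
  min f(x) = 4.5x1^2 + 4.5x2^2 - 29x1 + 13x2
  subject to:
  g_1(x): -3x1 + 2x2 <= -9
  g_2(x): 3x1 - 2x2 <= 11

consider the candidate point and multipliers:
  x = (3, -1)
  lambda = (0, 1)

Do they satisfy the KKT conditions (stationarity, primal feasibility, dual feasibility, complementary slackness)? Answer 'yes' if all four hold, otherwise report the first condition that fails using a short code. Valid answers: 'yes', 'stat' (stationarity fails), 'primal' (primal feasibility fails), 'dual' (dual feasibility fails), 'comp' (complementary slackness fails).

Gradient of f: grad f(x) = Q x + c = (-2, 4)
Constraint values g_i(x) = a_i^T x - b_i:
  g_1((3, -1)) = -2
  g_2((3, -1)) = 0
Stationarity residual: grad f(x) + sum_i lambda_i a_i = (1, 2)
  -> stationarity FAILS
Primal feasibility (all g_i <= 0): OK
Dual feasibility (all lambda_i >= 0): OK
Complementary slackness (lambda_i * g_i(x) = 0 for all i): OK

Verdict: the first failing condition is stationarity -> stat.

stat


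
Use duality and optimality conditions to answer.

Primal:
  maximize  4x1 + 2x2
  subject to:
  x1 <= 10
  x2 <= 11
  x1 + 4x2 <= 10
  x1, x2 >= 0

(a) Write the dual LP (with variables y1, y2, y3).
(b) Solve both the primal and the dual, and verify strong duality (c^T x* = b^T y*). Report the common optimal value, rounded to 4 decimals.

The standard primal-dual pair for 'max c^T x s.t. A x <= b, x >= 0' is:
  Dual:  min b^T y  s.t.  A^T y >= c,  y >= 0.

So the dual LP is:
  minimize  10y1 + 11y2 + 10y3
  subject to:
    y1 + y3 >= 4
    y2 + 4y3 >= 2
    y1, y2, y3 >= 0

Solving the primal: x* = (10, 0).
  primal value c^T x* = 40.
Solving the dual: y* = (3.5, 0, 0.5).
  dual value b^T y* = 40.
Strong duality: c^T x* = b^T y*. Confirmed.

40


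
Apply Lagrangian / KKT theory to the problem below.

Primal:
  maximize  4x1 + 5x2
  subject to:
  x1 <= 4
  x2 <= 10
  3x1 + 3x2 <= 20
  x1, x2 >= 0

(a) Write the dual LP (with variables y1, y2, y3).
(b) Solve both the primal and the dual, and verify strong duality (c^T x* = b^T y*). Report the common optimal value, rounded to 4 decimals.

The standard primal-dual pair for 'max c^T x s.t. A x <= b, x >= 0' is:
  Dual:  min b^T y  s.t.  A^T y >= c,  y >= 0.

So the dual LP is:
  minimize  4y1 + 10y2 + 20y3
  subject to:
    y1 + 3y3 >= 4
    y2 + 3y3 >= 5
    y1, y2, y3 >= 0

Solving the primal: x* = (0, 6.6667).
  primal value c^T x* = 33.3333.
Solving the dual: y* = (0, 0, 1.6667).
  dual value b^T y* = 33.3333.
Strong duality: c^T x* = b^T y*. Confirmed.

33.3333


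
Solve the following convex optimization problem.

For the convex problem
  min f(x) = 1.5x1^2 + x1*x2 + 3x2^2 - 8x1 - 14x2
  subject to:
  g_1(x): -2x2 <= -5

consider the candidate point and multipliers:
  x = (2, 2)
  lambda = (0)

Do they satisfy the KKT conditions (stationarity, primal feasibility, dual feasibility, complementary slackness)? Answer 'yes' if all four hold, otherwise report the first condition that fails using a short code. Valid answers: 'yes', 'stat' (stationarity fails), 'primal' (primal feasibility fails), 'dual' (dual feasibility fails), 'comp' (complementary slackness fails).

Gradient of f: grad f(x) = Q x + c = (0, 0)
Constraint values g_i(x) = a_i^T x - b_i:
  g_1((2, 2)) = 1
Stationarity residual: grad f(x) + sum_i lambda_i a_i = (0, 0)
  -> stationarity OK
Primal feasibility (all g_i <= 0): FAILS
Dual feasibility (all lambda_i >= 0): OK
Complementary slackness (lambda_i * g_i(x) = 0 for all i): OK

Verdict: the first failing condition is primal_feasibility -> primal.

primal


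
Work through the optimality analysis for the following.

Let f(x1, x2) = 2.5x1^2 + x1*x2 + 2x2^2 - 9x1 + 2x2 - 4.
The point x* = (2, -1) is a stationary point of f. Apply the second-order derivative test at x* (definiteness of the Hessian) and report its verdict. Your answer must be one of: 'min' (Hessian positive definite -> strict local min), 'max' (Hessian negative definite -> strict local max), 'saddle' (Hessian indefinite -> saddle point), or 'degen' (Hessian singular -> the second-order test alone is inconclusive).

Compute the Hessian H = grad^2 f:
  H = [[5, 1], [1, 4]]
Verify stationarity: grad f(x*) = H x* + g = (0, 0).
Eigenvalues of H: 3.382, 5.618.
Both eigenvalues > 0, so H is positive definite -> x* is a strict local min.

min


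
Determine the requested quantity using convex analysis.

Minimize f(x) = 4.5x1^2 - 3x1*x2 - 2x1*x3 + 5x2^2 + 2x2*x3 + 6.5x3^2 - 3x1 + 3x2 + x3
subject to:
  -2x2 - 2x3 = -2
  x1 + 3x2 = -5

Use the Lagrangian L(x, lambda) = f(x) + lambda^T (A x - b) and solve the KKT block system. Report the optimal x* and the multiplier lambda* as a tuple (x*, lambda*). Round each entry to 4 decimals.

Form the Lagrangian:
  L(x, lambda) = (1/2) x^T Q x + c^T x + lambda^T (A x - b)
Stationarity (grad_x L = 0): Q x + c + A^T lambda = 0.
Primal feasibility: A x = b.

This gives the KKT block system:
  [ Q   A^T ] [ x     ]   [-c ]
  [ A    0  ] [ lambda ] = [ b ]

Solving the linear system:
  x*      = (-0.8679, -1.3774, 2.3774)
  lambda* = (15.4434, 11.434)
  f(x*)   = 44.4528

x* = (-0.8679, -1.3774, 2.3774), lambda* = (15.4434, 11.434)


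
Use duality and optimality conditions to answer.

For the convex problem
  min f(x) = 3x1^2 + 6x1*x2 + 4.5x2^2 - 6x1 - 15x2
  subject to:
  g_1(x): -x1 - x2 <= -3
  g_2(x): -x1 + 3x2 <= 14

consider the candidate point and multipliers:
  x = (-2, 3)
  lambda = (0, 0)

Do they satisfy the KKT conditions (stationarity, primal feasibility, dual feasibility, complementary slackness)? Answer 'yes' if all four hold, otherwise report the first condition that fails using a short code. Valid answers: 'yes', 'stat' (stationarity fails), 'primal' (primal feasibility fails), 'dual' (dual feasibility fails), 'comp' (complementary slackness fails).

Gradient of f: grad f(x) = Q x + c = (0, 0)
Constraint values g_i(x) = a_i^T x - b_i:
  g_1((-2, 3)) = 2
  g_2((-2, 3)) = -3
Stationarity residual: grad f(x) + sum_i lambda_i a_i = (0, 0)
  -> stationarity OK
Primal feasibility (all g_i <= 0): FAILS
Dual feasibility (all lambda_i >= 0): OK
Complementary slackness (lambda_i * g_i(x) = 0 for all i): OK

Verdict: the first failing condition is primal_feasibility -> primal.

primal


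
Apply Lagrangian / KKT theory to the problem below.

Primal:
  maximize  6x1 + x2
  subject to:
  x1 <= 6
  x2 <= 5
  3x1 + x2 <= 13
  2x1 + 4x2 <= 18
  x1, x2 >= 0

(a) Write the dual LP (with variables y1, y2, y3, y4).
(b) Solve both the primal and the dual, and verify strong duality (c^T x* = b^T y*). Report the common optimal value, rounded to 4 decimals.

The standard primal-dual pair for 'max c^T x s.t. A x <= b, x >= 0' is:
  Dual:  min b^T y  s.t.  A^T y >= c,  y >= 0.

So the dual LP is:
  minimize  6y1 + 5y2 + 13y3 + 18y4
  subject to:
    y1 + 3y3 + 2y4 >= 6
    y2 + y3 + 4y4 >= 1
    y1, y2, y3, y4 >= 0

Solving the primal: x* = (4.3333, 0).
  primal value c^T x* = 26.
Solving the dual: y* = (0, 0, 2, 0).
  dual value b^T y* = 26.
Strong duality: c^T x* = b^T y*. Confirmed.

26


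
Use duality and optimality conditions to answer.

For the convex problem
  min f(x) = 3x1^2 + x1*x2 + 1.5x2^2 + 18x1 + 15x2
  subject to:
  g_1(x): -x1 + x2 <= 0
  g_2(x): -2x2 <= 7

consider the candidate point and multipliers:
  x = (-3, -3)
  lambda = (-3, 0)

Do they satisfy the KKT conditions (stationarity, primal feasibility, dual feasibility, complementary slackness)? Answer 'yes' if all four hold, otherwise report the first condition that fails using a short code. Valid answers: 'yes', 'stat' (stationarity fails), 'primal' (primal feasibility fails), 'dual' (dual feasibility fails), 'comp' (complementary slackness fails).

Gradient of f: grad f(x) = Q x + c = (-3, 3)
Constraint values g_i(x) = a_i^T x - b_i:
  g_1((-3, -3)) = 0
  g_2((-3, -3)) = -1
Stationarity residual: grad f(x) + sum_i lambda_i a_i = (0, 0)
  -> stationarity OK
Primal feasibility (all g_i <= 0): OK
Dual feasibility (all lambda_i >= 0): FAILS
Complementary slackness (lambda_i * g_i(x) = 0 for all i): OK

Verdict: the first failing condition is dual_feasibility -> dual.

dual


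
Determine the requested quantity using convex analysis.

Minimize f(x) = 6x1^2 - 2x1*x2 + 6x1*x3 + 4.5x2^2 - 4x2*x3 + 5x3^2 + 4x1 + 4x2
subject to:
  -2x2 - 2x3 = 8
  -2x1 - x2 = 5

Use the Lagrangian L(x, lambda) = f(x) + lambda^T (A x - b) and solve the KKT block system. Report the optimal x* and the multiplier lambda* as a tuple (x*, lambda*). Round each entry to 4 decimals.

Form the Lagrangian:
  L(x, lambda) = (1/2) x^T Q x + c^T x + lambda^T (A x - b)
Stationarity (grad_x L = 0): Q x + c + A^T lambda = 0.
Primal feasibility: A x = b.

This gives the KKT block system:
  [ Q   A^T ] [ x     ]   [-c ]
  [ A    0  ] [ lambda ] = [ b ]

Solving the linear system:
  x*      = (-1.1184, -2.7632, -1.2368)
  lambda* = (-4.0132, -5.6579)
  f(x*)   = 22.4342

x* = (-1.1184, -2.7632, -1.2368), lambda* = (-4.0132, -5.6579)


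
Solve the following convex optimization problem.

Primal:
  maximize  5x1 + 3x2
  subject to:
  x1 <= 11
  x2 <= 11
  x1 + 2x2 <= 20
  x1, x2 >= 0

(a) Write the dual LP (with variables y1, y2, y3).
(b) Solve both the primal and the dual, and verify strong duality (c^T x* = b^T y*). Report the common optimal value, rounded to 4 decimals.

The standard primal-dual pair for 'max c^T x s.t. A x <= b, x >= 0' is:
  Dual:  min b^T y  s.t.  A^T y >= c,  y >= 0.

So the dual LP is:
  minimize  11y1 + 11y2 + 20y3
  subject to:
    y1 + y3 >= 5
    y2 + 2y3 >= 3
    y1, y2, y3 >= 0

Solving the primal: x* = (11, 4.5).
  primal value c^T x* = 68.5.
Solving the dual: y* = (3.5, 0, 1.5).
  dual value b^T y* = 68.5.
Strong duality: c^T x* = b^T y*. Confirmed.

68.5


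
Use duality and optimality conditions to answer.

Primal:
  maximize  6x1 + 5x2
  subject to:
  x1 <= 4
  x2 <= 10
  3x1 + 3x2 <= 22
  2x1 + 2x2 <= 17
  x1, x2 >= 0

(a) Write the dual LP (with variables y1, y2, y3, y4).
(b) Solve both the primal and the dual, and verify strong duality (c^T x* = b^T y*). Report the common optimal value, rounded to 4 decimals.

The standard primal-dual pair for 'max c^T x s.t. A x <= b, x >= 0' is:
  Dual:  min b^T y  s.t.  A^T y >= c,  y >= 0.

So the dual LP is:
  minimize  4y1 + 10y2 + 22y3 + 17y4
  subject to:
    y1 + 3y3 + 2y4 >= 6
    y2 + 3y3 + 2y4 >= 5
    y1, y2, y3, y4 >= 0

Solving the primal: x* = (4, 3.3333).
  primal value c^T x* = 40.6667.
Solving the dual: y* = (1, 0, 1.6667, 0).
  dual value b^T y* = 40.6667.
Strong duality: c^T x* = b^T y*. Confirmed.

40.6667


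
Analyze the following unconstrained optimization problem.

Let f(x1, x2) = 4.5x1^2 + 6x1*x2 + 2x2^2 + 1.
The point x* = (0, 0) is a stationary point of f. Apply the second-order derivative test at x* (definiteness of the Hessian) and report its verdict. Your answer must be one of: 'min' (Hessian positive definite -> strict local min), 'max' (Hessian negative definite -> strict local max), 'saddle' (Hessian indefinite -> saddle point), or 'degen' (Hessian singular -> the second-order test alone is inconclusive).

Compute the Hessian H = grad^2 f:
  H = [[9, 6], [6, 4]]
Verify stationarity: grad f(x*) = H x* + g = (0, 0).
Eigenvalues of H: 0, 13.
H has a zero eigenvalue (singular; positive semidefinite but not definite), so H is neither positive definite, negative definite, nor indefinite. The second-order test alone is inconclusive -> degen.
(Indeed, f is constant along the null direction of H through x*, so x* is not a strict local extremum.)

degen


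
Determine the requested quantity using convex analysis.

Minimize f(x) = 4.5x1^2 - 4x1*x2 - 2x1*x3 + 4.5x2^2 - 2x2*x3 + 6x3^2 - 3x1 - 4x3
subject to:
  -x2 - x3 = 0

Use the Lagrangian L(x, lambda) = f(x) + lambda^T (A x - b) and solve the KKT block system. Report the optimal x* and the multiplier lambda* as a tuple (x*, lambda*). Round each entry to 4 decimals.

Form the Lagrangian:
  L(x, lambda) = (1/2) x^T Q x + c^T x + lambda^T (A x - b)
Stationarity (grad_x L = 0): Q x + c + A^T lambda = 0.
Primal feasibility: A x = b.

This gives the KKT block system:
  [ Q   A^T ] [ x     ]   [-c ]
  [ A    0  ] [ lambda ] = [ b ]

Solving the linear system:
  x*      = (0.3032, -0.1357, 0.1357)
  lambda* = (-2.7059)
  f(x*)   = -0.7262

x* = (0.3032, -0.1357, 0.1357), lambda* = (-2.7059)


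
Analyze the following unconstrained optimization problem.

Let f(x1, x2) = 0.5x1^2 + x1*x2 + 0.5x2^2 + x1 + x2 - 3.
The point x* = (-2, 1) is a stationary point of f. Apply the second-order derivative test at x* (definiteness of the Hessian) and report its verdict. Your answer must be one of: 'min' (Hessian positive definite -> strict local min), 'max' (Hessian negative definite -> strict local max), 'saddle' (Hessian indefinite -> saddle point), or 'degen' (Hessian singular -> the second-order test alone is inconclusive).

Compute the Hessian H = grad^2 f:
  H = [[1, 1], [1, 1]]
Verify stationarity: grad f(x*) = H x* + g = (0, 0).
Eigenvalues of H: 0, 2.
H has a zero eigenvalue (singular; positive semidefinite but not definite), so H is neither positive definite, negative definite, nor indefinite. The second-order test alone is inconclusive -> degen.
(Indeed, f is constant along the null direction of H through x*, so x* is not a strict local extremum.)

degen


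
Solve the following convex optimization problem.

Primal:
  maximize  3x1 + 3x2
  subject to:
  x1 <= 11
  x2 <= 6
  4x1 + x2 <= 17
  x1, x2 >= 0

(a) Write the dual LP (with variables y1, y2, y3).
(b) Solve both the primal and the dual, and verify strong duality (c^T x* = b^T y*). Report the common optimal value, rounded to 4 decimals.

The standard primal-dual pair for 'max c^T x s.t. A x <= b, x >= 0' is:
  Dual:  min b^T y  s.t.  A^T y >= c,  y >= 0.

So the dual LP is:
  minimize  11y1 + 6y2 + 17y3
  subject to:
    y1 + 4y3 >= 3
    y2 + y3 >= 3
    y1, y2, y3 >= 0

Solving the primal: x* = (2.75, 6).
  primal value c^T x* = 26.25.
Solving the dual: y* = (0, 2.25, 0.75).
  dual value b^T y* = 26.25.
Strong duality: c^T x* = b^T y*. Confirmed.

26.25


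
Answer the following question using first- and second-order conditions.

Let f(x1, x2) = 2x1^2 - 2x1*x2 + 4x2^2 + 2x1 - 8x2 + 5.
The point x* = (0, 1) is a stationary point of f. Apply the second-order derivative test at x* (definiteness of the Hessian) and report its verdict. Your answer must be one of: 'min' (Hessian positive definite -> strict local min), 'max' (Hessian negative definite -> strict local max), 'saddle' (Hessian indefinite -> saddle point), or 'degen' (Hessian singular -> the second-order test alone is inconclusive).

Compute the Hessian H = grad^2 f:
  H = [[4, -2], [-2, 8]]
Verify stationarity: grad f(x*) = H x* + g = (0, 0).
Eigenvalues of H: 3.1716, 8.8284.
Both eigenvalues > 0, so H is positive definite -> x* is a strict local min.

min
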